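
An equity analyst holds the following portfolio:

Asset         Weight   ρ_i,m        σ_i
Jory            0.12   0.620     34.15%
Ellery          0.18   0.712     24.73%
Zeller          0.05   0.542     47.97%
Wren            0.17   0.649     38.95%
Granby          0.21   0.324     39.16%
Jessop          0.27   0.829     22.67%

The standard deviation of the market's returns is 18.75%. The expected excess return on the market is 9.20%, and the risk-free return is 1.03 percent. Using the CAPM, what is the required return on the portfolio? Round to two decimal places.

β_Jory = 0.620 × 34.15% / 18.75% = 1.1292
β_Ellery = 0.712 × 24.73% / 18.75% = 0.9391
β_Zeller = 0.542 × 47.97% / 18.75% = 1.3867
β_Wren = 0.649 × 38.95% / 18.75% = 1.3482
β_Granby = 0.324 × 39.16% / 18.75% = 0.6767
β_Jessop = 0.829 × 22.67% / 18.75% = 1.0023
β_P = Σ w_i β_i = 0.12×1.1292 + 0.18×0.9391 + 0.05×1.3867 + 0.17×1.3482 + 0.21×0.6767 + 0.27×1.0023 = 1.0158
E(R_P) = R_f + β_P × MRP = 1.03% + 1.0158 × 9.20% = 10.38%

10.38%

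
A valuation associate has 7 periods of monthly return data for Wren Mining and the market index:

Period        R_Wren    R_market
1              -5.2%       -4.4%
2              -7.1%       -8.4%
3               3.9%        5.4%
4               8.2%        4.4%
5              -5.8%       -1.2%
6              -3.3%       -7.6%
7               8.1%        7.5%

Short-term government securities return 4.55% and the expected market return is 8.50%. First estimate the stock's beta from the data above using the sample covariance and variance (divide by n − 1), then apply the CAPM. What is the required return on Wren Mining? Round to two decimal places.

8.19%

Mean R_i = (-5.2 − 7.1 + 3.9 + 8.2 − 5.8 − 3.3 + 8.1) / 7 = -0.1714%
Mean R_m = (-4.4 − 8.4 + 5.4 + 4.4 − 1.2 − 7.6 + 7.5) / 7 = -0.6143%
Σ(R_i − R̄_i)(R_m − R̄_m) = 231.7129  ⇒  Cov = 231.7129 / 6 = 38.6188
Σ(R_m − R̄_m)² = 251.2486  ⇒  Var(R_m) = 251.2486 / 6 = 41.8748
β = Cov / Var(R_m) = 38.6188 / 41.8748 = 0.9222
MRP = 8.50% − 4.55% = 3.95%
E(R) = R_f + β × MRP = 4.55% + 0.9222 × 3.95% = 8.19%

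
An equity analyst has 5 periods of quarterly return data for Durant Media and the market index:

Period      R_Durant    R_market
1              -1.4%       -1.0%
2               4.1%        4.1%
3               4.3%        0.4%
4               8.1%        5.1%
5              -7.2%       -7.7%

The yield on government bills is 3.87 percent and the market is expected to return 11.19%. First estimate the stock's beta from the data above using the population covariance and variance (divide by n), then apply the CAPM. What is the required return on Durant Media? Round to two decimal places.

Mean R_i = (-1.4 + 4.1 + 4.3 + 8.1 − 7.2) / 5 = 1.5800%
Mean R_m = (-1.0 + 4.1 + 0.4 + 5.1 − 7.7) / 5 = 0.1800%
Σ(R_i − R̄_i)(R_m − R̄_m) = 115.2580  ⇒  Cov = 115.2580 / 5 = 23.0516
Σ(R_m − R̄_m)² = 103.1080  ⇒  Var(R_m) = 103.1080 / 5 = 20.6216
β = Cov / Var(R_m) = 23.0516 / 20.6216 = 1.1178
MRP = 11.19% − 3.87% = 7.32%
E(R) = R_f + β × MRP = 3.87% + 1.1178 × 7.32% = 12.05%

12.05%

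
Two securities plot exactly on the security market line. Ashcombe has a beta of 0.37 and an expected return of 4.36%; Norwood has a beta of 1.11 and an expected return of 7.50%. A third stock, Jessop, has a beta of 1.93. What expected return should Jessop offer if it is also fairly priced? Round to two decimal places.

10.98%

MRP (SML slope) = (7.50% − 4.36%) / (1.11 − 0.37) = 3.14% / 0.74 = 4.2432%
R_f (intercept) = 4.36% − 0.37 × 4.2432% = 2.7900%
E(R_Jessop) = R_f + β × MRP = 2.7900% + 1.93 × 4.2432% = 10.98%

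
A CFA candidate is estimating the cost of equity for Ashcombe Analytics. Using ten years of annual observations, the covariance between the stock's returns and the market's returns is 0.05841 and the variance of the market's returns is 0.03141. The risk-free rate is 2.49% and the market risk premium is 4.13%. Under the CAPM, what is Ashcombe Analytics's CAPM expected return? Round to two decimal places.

β = Cov(R_i, R_m) / Var(R_m) = 0.05841 / 0.03141 = 1.8596
E(R) = R_f + β × MRP = 2.49% + 1.8596 × 4.13% = 10.17%

10.17%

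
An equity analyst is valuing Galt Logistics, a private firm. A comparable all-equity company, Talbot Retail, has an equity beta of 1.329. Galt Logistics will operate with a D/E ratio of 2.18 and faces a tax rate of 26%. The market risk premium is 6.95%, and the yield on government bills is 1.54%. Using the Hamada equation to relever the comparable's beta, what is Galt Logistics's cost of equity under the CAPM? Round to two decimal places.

β_L = β_U × [1 + (1 − t)(D/E)] = 1.329 × [1 + (1 − 0.26) × 2.18]
    = 1.329 × [1 + 0.74 × 2.18] = 1.329 × 2.6132 = 3.4729
E(R) = R_f + β_L × MRP = 1.54% + 3.4729 × 6.95% = 25.68%

25.68%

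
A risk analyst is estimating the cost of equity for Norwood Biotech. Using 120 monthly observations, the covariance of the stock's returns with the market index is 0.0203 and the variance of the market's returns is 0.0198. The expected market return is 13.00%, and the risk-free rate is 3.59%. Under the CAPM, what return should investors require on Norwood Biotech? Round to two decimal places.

13.24%

β = Cov(R_i, R_m) / Var(R_m) = 0.0203 / 0.0198 = 1.0253
MRP = 13.00% − 3.59% = 9.41%
E(R) = R_f + β × MRP = 3.59% + 1.0253 × 9.41% = 13.24%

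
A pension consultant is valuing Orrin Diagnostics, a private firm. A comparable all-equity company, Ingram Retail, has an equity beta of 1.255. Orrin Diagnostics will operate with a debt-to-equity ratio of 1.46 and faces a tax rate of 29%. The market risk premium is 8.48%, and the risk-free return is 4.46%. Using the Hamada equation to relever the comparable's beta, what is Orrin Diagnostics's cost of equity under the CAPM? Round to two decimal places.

β_L = β_U × [1 + (1 − t)(D/E)] = 1.255 × [1 + (1 − 0.29) × 1.46]
    = 1.255 × [1 + 0.71 × 1.46] = 1.255 × 2.0366 = 2.5559
E(R) = R_f + β_L × MRP = 4.46% + 2.5559 × 8.48% = 26.13%

26.13%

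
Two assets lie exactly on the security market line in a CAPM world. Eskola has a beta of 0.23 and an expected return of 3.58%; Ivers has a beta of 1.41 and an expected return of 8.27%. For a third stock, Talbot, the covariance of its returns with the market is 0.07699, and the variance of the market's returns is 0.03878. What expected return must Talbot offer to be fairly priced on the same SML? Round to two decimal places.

MRP = (8.27% − 3.58%) / (1.41 − 0.23) = 3.9746%
R_f = 3.58% − 0.23 × 3.9746% = 2.6658%
β_Talbot = Cov / Var(R_m) = 0.07699 / 0.03878 = 1.9853
E(R_Talbot) = R_f + β × MRP = 2.6658% + 1.9853 × 3.9746% = 10.56%

10.56%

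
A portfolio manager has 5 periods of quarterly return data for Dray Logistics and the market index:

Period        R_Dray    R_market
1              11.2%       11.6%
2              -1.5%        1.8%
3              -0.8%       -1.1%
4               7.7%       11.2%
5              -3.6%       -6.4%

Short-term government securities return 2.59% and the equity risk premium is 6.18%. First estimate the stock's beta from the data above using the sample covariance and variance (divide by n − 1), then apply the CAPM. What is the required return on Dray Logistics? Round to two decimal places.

Mean R_i = (11.2 − 1.5 − 0.8 + 7.7 − 3.6) / 5 = 2.6000%
Mean R_m = (11.6 + 1.8 − 1.1 + 11.2 − 6.4) / 5 = 3.4200%
Σ(R_i − R̄_i)(R_m − R̄_m) = 192.9200  ⇒  Cov = 192.9200 / 4 = 48.2300
Σ(R_m − R̄_m)² = 246.9280  ⇒  Var(R_m) = 246.9280 / 4 = 61.7320
β = Cov / Var(R_m) = 48.2300 / 61.7320 = 0.7813
E(R) = R_f + β × MRP = 2.59% + 0.7813 × 6.18% = 7.42%

7.42%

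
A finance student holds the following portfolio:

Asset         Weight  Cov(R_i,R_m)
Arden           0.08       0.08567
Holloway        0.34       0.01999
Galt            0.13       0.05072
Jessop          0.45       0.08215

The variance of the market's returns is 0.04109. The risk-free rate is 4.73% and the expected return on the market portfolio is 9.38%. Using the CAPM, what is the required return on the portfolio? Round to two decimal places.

β_Arden = 0.08567 / 0.04109 = 2.0849
β_Holloway = 0.01999 / 0.04109 = 0.4865
β_Galt = 0.05072 / 0.04109 = 1.2344
β_Jessop = 0.08215 / 0.04109 = 1.9993
β_P = Σ w_i β_i = 0.08×2.0849 + 0.34×0.4865 + 0.13×1.2344 + 0.45×1.9993 = 1.3924
MRP = 9.38% − 4.73% = 4.65%
E(R_P) = R_f + β_P × MRP = 4.73% + 1.3924 × 4.65% = 11.20%

11.20%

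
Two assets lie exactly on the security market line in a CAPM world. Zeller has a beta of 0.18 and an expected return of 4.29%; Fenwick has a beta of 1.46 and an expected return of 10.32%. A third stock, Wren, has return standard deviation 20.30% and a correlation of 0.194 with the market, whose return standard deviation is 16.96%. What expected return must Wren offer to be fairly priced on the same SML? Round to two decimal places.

MRP = (10.32% − 4.29%) / (1.46 − 0.18) = 4.7109%
R_f = 4.29% − 0.18 × 4.7109% = 3.4420%
β_Wren = ρ·σ_i/σ_m = 0.194 × 20.30 / 16.96 = 0.2322
E(R_Wren) = R_f + β × MRP = 3.4420% + 0.2322 × 4.7109% = 4.54%

4.54%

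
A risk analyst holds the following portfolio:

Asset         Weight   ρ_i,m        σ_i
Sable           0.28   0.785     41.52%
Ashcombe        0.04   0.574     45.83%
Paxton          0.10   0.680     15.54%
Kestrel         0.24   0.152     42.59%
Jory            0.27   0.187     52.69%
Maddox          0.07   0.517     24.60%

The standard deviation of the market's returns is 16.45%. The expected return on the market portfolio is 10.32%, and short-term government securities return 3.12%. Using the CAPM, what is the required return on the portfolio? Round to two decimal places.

10.27%

β_Sable = 0.785 × 41.52% / 16.45% = 1.9813
β_Ashcombe = 0.574 × 45.83% / 16.45% = 1.5992
β_Paxton = 0.680 × 15.54% / 16.45% = 0.6424
β_Kestrel = 0.152 × 42.59% / 16.45% = 0.3935
β_Jory = 0.187 × 52.69% / 16.45% = 0.5990
β_Maddox = 0.517 × 24.60% / 16.45% = 0.7731
β_P = Σ w_i β_i = 0.28×1.9813 + 0.04×1.5992 + 0.10×0.6424 + 0.24×0.3935 + 0.27×0.5990 + 0.07×0.7731 = 0.9933
MRP = 10.32% − 3.12% = 7.20%
E(R_P) = R_f + β_P × MRP = 3.12% + 0.9933 × 7.20% = 10.27%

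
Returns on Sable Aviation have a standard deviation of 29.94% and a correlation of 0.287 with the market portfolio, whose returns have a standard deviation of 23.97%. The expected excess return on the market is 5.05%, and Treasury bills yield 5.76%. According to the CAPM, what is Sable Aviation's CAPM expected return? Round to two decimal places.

β = ρ × σ_i / σ_m = 0.287 × 29.94% / 23.97% = 0.3585
E(R) = 5.76% + 0.3585 × 5.05% = 7.57%

7.57%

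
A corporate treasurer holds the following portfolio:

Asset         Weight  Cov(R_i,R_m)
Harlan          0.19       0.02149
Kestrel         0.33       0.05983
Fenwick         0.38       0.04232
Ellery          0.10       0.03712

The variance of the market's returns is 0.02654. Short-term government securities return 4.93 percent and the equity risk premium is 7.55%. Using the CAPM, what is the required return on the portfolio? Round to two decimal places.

17.34%

β_Harlan = 0.02149 / 0.02654 = 0.8097
β_Kestrel = 0.05983 / 0.02654 = 2.2543
β_Fenwick = 0.04232 / 0.02654 = 1.5946
β_Ellery = 0.03712 / 0.02654 = 1.3986
β_P = Σ w_i β_i = 0.19×0.8097 + 0.33×2.2543 + 0.38×1.5946 + 0.10×1.3986 = 1.6436
E(R_P) = R_f + β_P × MRP = 4.93% + 1.6436 × 7.55% = 17.34%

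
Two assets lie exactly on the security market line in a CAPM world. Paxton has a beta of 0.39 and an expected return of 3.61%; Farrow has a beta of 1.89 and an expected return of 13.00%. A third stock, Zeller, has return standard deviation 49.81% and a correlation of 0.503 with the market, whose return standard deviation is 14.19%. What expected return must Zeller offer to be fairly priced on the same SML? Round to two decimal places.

12.22%

MRP = (13.00% − 3.61%) / (1.89 − 0.39) = 6.2600%
R_f = 3.61% − 0.39 × 6.2600% = 1.1686%
β_Zeller = ρ·σ_i/σ_m = 0.503 × 49.81 / 14.19 = 1.7656
E(R_Zeller) = R_f + β × MRP = 1.1686% + 1.7656 × 6.2600% = 12.22%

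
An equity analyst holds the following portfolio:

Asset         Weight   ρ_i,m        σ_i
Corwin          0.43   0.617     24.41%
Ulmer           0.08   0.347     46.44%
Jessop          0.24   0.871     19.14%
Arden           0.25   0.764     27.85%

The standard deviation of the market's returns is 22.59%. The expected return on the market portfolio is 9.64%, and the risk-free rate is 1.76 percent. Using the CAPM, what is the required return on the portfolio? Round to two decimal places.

β_Corwin = 0.617 × 24.41% / 22.59% = 0.6667
β_Ulmer = 0.347 × 46.44% / 22.59% = 0.7134
β_Jessop = 0.871 × 19.14% / 22.59% = 0.7380
β_Arden = 0.764 × 27.85% / 22.59% = 0.9419
β_P = Σ w_i β_i = 0.43×0.6667 + 0.08×0.7134 + 0.24×0.7380 + 0.25×0.9419 = 0.7563
MRP = 9.64% − 1.76% = 7.88%
E(R_P) = R_f + β_P × MRP = 1.76% + 0.7563 × 7.88% = 7.72%

7.72%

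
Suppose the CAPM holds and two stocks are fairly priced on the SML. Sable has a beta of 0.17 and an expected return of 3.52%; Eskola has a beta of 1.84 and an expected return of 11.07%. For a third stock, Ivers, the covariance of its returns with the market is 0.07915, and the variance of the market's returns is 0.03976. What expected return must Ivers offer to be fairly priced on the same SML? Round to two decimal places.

11.75%

MRP = (11.07% − 3.52%) / (1.84 − 0.17) = 4.5210%
R_f = 3.52% − 0.17 × 4.5210% = 2.7514%
β_Ivers = Cov / Var(R_m) = 0.07915 / 0.03976 = 1.9907
E(R_Ivers) = R_f + β × MRP = 2.7514% + 1.9907 × 4.5210% = 11.75%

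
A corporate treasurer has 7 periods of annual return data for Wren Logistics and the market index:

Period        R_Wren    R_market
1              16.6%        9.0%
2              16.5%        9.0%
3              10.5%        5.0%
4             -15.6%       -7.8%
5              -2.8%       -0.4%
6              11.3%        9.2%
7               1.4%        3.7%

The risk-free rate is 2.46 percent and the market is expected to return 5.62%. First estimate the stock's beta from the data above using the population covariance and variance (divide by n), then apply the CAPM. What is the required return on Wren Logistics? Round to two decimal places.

8.23%

Mean R_i = (16.6 + 16.5 + 10.5 − 15.6 − 2.8 + 11.3 + 1.4) / 7 = 5.4143%
Mean R_m = (9.0 + 9.0 + 5.0 − 7.8 − 0.4 + 9.2 + 3.7) / 7 = 3.9571%
Σ(R_i − R̄_i)(R_m − R̄_m) = 432.3643  ⇒  Cov = 432.3643 / 7 = 61.7663
Σ(R_m − R̄_m)² = 236.7171  ⇒  Var(R_m) = 236.7171 / 7 = 33.8167
β = Cov / Var(R_m) = 61.7663 / 33.8167 = 1.8265
MRP = 5.62% − 2.46% = 3.16%
E(R) = R_f + β × MRP = 2.46% + 1.8265 × 3.16% = 8.23%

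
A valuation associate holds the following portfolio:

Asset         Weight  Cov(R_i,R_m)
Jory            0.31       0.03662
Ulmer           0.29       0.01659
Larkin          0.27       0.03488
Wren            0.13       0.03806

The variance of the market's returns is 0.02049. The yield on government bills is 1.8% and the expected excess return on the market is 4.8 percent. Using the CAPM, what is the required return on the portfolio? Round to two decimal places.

β_Jory = 0.03662 / 0.02049 = 1.7872
β_Ulmer = 0.01659 / 0.02049 = 0.8097
β_Larkin = 0.03488 / 0.02049 = 1.7023
β_Wren = 0.03806 / 0.02049 = 1.8575
β_P = Σ w_i β_i = 0.31×1.7872 + 0.29×0.8097 + 0.27×1.7023 + 0.13×1.8575 = 1.4899
E(R_P) = R_f + β_P × MRP = 1.8% + 1.4899 × 4.8% = 8.95%

8.95%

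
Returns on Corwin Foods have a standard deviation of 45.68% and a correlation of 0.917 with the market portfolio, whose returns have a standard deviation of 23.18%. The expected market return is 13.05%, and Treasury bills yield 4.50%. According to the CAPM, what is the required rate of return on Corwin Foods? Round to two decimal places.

19.95%

β = ρ × σ_i / σ_m = 0.917 × 45.68% / 23.18% = 1.8071
MRP = 13.05% − 4.50% = 8.55%
E(R) = 4.50% + 1.8071 × 8.55% = 19.95%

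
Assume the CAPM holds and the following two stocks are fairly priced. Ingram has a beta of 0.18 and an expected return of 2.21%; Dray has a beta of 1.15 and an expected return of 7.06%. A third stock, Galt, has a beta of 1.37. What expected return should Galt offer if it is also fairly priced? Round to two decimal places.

MRP (SML slope) = (7.06% − 2.21%) / (1.15 − 0.18) = 4.85% / 0.97 = 5.0000%
R_f (intercept) = 2.21% − 0.18 × 5.0000% = 1.3100%
E(R_Galt) = R_f + β × MRP = 1.3100% + 1.37 × 5.0000% = 8.16%

8.16%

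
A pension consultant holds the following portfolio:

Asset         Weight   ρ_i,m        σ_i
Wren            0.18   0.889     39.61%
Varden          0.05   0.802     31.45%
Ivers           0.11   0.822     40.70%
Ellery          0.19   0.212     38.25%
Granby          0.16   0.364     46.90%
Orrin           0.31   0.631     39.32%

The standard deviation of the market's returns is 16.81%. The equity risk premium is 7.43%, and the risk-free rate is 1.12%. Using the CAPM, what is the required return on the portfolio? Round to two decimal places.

β_Wren = 0.889 × 39.61% / 16.81% = 2.0948
β_Varden = 0.802 × 31.45% / 16.81% = 1.5005
β_Ivers = 0.822 × 40.70% / 16.81% = 1.9902
β_Ellery = 0.212 × 38.25% / 16.81% = 0.4824
β_Granby = 0.364 × 46.90% / 16.81% = 1.0156
β_Orrin = 0.631 × 39.32% / 16.81% = 1.4760
β_P = Σ w_i β_i = 0.18×2.0948 + 0.05×1.5005 + 0.11×1.9902 + 0.19×0.4824 + 0.16×1.0156 + 0.31×1.4760 = 1.3827
E(R_P) = R_f + β_P × MRP = 1.12% + 1.3827 × 7.43% = 11.39%

11.39%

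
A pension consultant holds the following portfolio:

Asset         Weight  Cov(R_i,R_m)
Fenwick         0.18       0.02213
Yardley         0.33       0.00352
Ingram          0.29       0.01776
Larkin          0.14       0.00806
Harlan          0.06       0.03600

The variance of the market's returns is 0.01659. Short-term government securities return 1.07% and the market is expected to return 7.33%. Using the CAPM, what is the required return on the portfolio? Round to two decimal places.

β_Fenwick = 0.02213 / 0.01659 = 1.3339
β_Yardley = 0.00352 / 0.01659 = 0.2122
β_Ingram = 0.01776 / 0.01659 = 1.0705
β_Larkin = 0.00806 / 0.01659 = 0.4858
β_Harlan = 0.03600 / 0.01659 = 2.1700
β_P = Σ w_i β_i = 0.18×1.3339 + 0.33×0.2122 + 0.29×1.0705 + 0.14×0.4858 + 0.06×2.1700 = 0.8188
MRP = 7.33% − 1.07% = 6.26%
E(R_P) = R_f + β_P × MRP = 1.07% + 0.8188 × 6.26% = 6.20%

6.20%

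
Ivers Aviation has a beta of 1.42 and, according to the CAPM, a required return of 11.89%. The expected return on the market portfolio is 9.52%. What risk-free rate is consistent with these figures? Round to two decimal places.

3.88%

E(R) = R_f + β(E(R_m) − R_f) = R_f(1 − β) + β·E(R_m)
11.89% = R_f × (1 − 1.42) + 1.42 × 9.52%
11.89% = R_f × -0.42 + 13.5184%
R_f = (11.89% − 13.5184%) / -0.42 = 3.88%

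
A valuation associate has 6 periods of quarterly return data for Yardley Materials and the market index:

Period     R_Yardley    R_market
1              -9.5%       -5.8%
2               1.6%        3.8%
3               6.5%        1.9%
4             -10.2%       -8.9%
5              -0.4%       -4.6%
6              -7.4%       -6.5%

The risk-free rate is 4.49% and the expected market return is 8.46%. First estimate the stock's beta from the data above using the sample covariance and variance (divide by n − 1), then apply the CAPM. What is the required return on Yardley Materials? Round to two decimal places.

Mean R_i = (-9.5 + 1.6 + 6.5 − 10.2 − 0.4 − 7.4) / 6 = -3.2333%
Mean R_m = (-5.8 + 3.8 + 1.9 − 8.9 − 4.6 − 6.5) / 6 = -3.3500%
Σ(R_i − R̄_i)(R_m − R̄_m) = 149.2600  ⇒  Cov = 149.2600 / 5 = 29.8520
Σ(R_m − R̄_m)² = 126.9750  ⇒  Var(R_m) = 126.9750 / 5 = 25.3950
β = Cov / Var(R_m) = 29.8520 / 25.3950 = 1.1755
MRP = 8.46% − 4.49% = 3.97%
E(R) = R_f + β × MRP = 4.49% + 1.1755 × 3.97% = 9.16%

9.16%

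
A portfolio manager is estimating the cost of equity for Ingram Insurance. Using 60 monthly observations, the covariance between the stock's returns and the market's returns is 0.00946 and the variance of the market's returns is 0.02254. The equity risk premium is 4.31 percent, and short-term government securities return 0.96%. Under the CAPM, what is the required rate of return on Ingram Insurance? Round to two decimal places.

β = Cov(R_i, R_m) / Var(R_m) = 0.00946 / 0.02254 = 0.4197
E(R) = R_f + β × MRP = 0.96% + 0.4197 × 4.31% = 2.77%

2.77%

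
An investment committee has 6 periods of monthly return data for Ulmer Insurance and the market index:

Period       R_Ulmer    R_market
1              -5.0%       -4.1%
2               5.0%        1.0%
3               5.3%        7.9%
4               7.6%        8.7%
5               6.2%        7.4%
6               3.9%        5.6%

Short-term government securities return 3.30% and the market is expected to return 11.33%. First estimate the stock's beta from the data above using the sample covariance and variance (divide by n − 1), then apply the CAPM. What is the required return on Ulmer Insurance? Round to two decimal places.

Mean R_i = (-5.0 + 5.0 + 5.3 + 7.6 + 6.2 + 3.9) / 6 = 3.8333%
Mean R_m = (-4.1 + 1.0 + 7.9 + 8.7 + 7.4 + 5.6) / 6 = 4.4167%
Σ(R_i − R̄_i)(R_m − R̄_m) = 99.6267  ⇒  Cov = 99.6267 / 5 = 19.9253
Σ(R_m − R̄_m)² = 124.9883  ⇒  Var(R_m) = 124.9883 / 5 = 24.9977
β = Cov / Var(R_m) = 19.9253 / 24.9977 = 0.7971
MRP = 11.33% − 3.30% = 8.03%
E(R) = R_f + β × MRP = 3.30% + 0.7971 × 8.03% = 9.70%

9.70%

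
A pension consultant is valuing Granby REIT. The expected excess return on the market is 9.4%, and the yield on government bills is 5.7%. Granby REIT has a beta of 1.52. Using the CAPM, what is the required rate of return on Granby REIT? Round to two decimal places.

19.99%

E(R) = R_f + β × MRP = 5.7% + 1.52 × 9.4% = 19.99%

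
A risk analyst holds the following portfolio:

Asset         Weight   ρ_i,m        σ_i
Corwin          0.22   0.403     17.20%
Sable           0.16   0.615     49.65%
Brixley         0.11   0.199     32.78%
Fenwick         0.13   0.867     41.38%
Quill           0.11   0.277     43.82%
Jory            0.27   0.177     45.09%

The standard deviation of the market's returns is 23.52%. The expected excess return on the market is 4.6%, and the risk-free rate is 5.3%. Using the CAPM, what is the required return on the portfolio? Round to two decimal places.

β_Corwin = 0.403 × 17.20% / 23.52% = 0.2947
β_Sable = 0.615 × 49.65% / 23.52% = 1.2982
β_Brixley = 0.199 × 32.78% / 23.52% = 0.2773
β_Fenwick = 0.867 × 41.38% / 23.52% = 1.5254
β_Quill = 0.277 × 43.82% / 23.52% = 0.5161
β_Jory = 0.177 × 45.09% / 23.52% = 0.3393
β_P = Σ w_i β_i = 0.22×0.2947 + 0.16×1.2982 + 0.11×0.2773 + 0.13×1.5254 + 0.11×0.5161 + 0.27×0.3393 = 0.6497
E(R_P) = R_f + β_P × MRP = 5.3% + 0.6497 × 4.6% = 8.29%

8.29%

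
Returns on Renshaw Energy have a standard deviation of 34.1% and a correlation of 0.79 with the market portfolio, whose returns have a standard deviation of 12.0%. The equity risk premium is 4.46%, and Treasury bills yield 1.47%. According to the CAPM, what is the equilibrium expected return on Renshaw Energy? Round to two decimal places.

β = ρ × σ_i / σ_m = 0.79 × 34.1% / 12.0% = 2.2449
E(R) = 1.47% + 2.2449 × 4.46% = 11.48%

11.48%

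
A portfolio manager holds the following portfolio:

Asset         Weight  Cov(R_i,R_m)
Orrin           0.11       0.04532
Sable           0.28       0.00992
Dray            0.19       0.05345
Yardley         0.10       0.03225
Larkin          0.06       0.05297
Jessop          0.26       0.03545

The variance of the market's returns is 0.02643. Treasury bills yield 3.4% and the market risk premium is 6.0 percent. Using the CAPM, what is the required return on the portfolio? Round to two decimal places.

β_Orrin = 0.04532 / 0.02643 = 1.7147
β_Sable = 0.00992 / 0.02643 = 0.3753
β_Dray = 0.05345 / 0.02643 = 2.0223
β_Yardley = 0.03225 / 0.02643 = 1.2202
β_Larkin = 0.05297 / 0.02643 = 2.0042
β_Jessop = 0.03545 / 0.02643 = 1.3413
β_P = Σ w_i β_i = 0.11×1.7147 + 0.28×0.3753 + 0.19×2.0223 + 0.10×1.2202 + 0.06×2.0042 + 0.26×1.3413 = 1.2689
E(R_P) = R_f + β_P × MRP = 3.4% + 1.2689 × 6.0% = 11.01%

11.01%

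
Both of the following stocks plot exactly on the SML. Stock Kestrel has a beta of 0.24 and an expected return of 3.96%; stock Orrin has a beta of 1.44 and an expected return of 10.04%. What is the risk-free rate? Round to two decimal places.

Both satisfy E(R) = R_f + β·MRP, so the slope of the SML is
MRP = (10.04% − 3.96%) / (1.44 − 0.24) = 6.08% / 1.20 = 5.0667%
R_f = E(R_Kestrel) − β_Kestrel·MRP = 3.96% − 0.24 × 5.0667% = 2.7440%

2.74%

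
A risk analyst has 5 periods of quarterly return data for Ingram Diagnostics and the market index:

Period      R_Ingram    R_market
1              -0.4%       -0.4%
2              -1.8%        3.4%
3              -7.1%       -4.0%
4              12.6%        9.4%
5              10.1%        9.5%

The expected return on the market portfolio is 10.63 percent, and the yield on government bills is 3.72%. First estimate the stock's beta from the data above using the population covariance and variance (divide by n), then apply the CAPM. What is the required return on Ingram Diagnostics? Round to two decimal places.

12.89%

Mean R_i = (-0.4 − 1.8 − 7.1 + 12.6 + 10.1) / 5 = 2.6800%
Mean R_m = (-0.4 + 3.4 − 4.0 + 9.4 + 9.5) / 5 = 3.5800%
Σ(R_i − R̄_i)(R_m − R̄_m) = 188.8580  ⇒  Cov = 188.8580 / 5 = 37.7716
Σ(R_m − R̄_m)² = 142.2480  ⇒  Var(R_m) = 142.2480 / 5 = 28.4496
β = Cov / Var(R_m) = 37.7716 / 28.4496 = 1.3277
MRP = 10.63% − 3.72% = 6.91%
E(R) = R_f + β × MRP = 3.72% + 1.3277 × 6.91% = 12.89%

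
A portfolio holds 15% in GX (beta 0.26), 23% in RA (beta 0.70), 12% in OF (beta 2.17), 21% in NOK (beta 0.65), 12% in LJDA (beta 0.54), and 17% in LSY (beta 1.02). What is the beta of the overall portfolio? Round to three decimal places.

β_P = Σ w_i β_i = 0.15×0.26 + 0.23×0.70 + 0.12×2.17 + 0.21×0.65 + 0.12×0.54 + 0.17×1.02 = 0.8351

0.835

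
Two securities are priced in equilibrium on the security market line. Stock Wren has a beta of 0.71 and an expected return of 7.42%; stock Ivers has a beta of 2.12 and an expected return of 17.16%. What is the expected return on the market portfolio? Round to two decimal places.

Both satisfy E(R) = R_f + β·MRP, so the slope of the SML is
MRP = (17.16% − 7.42%) / (2.12 − 0.71) = 9.74% / 1.41 = 6.9078%
R_f = E(R_Wren) − β_Wren·MRP = 7.42% − 0.71 × 6.9078% = 2.5155%
E(R_m) = R_f + MRP = 2.5155% + 6.9078% = 9.42%

9.42%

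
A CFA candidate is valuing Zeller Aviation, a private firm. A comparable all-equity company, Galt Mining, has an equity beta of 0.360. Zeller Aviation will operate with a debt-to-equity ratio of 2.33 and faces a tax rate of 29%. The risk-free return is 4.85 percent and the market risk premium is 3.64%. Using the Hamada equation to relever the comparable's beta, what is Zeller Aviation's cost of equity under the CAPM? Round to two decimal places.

8.33%

β_L = β_U × [1 + (1 − t)(D/E)] = 0.360 × [1 + (1 − 0.29) × 2.33]
    = 0.360 × [1 + 0.71 × 2.33] = 0.360 × 2.6543 = 0.9555
E(R) = R_f + β_L × MRP = 4.85% + 0.9555 × 3.64% = 8.33%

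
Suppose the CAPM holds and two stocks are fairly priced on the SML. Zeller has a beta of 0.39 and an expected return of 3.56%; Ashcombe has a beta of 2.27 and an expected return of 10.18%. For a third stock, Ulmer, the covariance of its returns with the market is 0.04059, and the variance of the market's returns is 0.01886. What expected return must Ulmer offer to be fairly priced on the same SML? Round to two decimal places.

9.77%

MRP = (10.18% − 3.56%) / (2.27 − 0.39) = 3.5213%
R_f = 3.56% − 0.39 × 3.5213% = 2.1867%
β_Ulmer = Cov / Var(R_m) = 0.04059 / 0.01886 = 2.1522
E(R_Ulmer) = R_f + β × MRP = 2.1867% + 2.1522 × 3.5213% = 9.77%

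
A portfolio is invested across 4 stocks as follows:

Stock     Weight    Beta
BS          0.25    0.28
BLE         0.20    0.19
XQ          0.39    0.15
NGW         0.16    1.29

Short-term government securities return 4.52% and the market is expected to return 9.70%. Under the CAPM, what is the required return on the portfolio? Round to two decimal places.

6.45%

β_P = Σ w_i β_i = 0.25×0.28 + 0.20×0.19 + 0.39×0.15 + 0.16×1.29 = 0.3729
MRP = 9.70% − 4.52% = 5.18%
E(R_P) = R_f + β_P × MRP = 4.52% + 0.3729 × 5.18% = 6.45%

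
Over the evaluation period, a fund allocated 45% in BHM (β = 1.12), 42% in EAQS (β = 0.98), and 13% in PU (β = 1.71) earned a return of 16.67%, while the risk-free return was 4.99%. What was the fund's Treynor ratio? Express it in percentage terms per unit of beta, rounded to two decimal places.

10.26%

β_P = 0.45×1.12 + 0.42×0.98 + 0.13×1.71 = 1.1379
Treynor = (R_P − R_f) / β_P = (16.67% − 4.99%) / 1.1379 = 11.68% / 1.1379 = 10.26%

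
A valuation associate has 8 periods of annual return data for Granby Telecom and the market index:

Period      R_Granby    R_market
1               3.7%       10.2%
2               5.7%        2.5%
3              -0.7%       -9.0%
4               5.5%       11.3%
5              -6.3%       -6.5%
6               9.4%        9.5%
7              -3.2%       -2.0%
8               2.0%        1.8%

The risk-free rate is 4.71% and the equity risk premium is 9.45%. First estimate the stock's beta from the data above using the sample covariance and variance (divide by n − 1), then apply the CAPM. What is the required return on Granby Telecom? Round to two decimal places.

Mean R_i = (3.7 + 5.7 − 0.7 + 5.5 − 6.3 + 9.4 − 3.2 + 2.0) / 8 = 2.0125%
Mean R_m = (10.2 + 2.5 − 9.0 + 11.3 − 6.5 + 9.5 − 2.0 + 1.8) / 8 = 2.2250%
Σ(R_i − R̄_i)(R_m − R̄_m) = 224.8675  ⇒  Cov = 224.8675 / 7 = 32.1239
Σ(R_m − R̄_m)² = 419.1150  ⇒  Var(R_m) = 419.1150 / 7 = 59.8736
β = Cov / Var(R_m) = 32.1239 / 59.8736 = 0.5365
E(R) = R_f + β × MRP = 4.71% + 0.5365 × 9.45% = 9.78%

9.78%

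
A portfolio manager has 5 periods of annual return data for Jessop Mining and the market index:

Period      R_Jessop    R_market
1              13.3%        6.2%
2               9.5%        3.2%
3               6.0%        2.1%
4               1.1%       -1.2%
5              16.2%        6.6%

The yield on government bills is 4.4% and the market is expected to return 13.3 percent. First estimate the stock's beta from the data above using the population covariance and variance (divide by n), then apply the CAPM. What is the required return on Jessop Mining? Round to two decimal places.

Mean R_i = (13.3 + 9.5 + 6.0 + 1.1 + 16.2) / 5 = 9.2200%
Mean R_m = (6.2 + 3.2 + 2.1 − 1.2 + 6.6) / 5 = 3.3800%
Σ(R_i − R̄_i)(R_m − R̄_m) = 75.2420  ⇒  Cov = 75.2420 / 5 = 15.0484
Σ(R_m − R̄_m)² = 40.9680  ⇒  Var(R_m) = 40.9680 / 5 = 8.1936
β = Cov / Var(R_m) = 15.0484 / 8.1936 = 1.8366
MRP = 13.3% − 4.4% = 8.90%
E(R) = R_f + β × MRP = 4.4% + 1.8366 × 8.9% = 20.75%

20.75%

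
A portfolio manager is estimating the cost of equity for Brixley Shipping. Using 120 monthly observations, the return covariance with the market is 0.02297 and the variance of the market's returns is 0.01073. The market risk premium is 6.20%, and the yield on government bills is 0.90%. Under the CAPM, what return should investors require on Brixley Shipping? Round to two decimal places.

14.17%

β = Cov(R_i, R_m) / Var(R_m) = 0.02297 / 0.01073 = 2.1407
E(R) = R_f + β × MRP = 0.90% + 2.1407 × 6.20% = 14.17%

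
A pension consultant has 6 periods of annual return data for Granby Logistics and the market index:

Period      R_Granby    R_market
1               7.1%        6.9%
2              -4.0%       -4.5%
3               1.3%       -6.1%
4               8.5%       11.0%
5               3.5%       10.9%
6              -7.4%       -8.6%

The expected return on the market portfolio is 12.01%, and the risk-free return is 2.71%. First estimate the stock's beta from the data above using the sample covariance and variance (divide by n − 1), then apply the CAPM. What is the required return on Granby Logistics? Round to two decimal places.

8.24%

Mean R_i = (7.1 − 4.0 + 1.3 + 8.5 + 3.5 − 7.4) / 6 = 1.5000%
Mean R_m = (6.9 − 4.5 − 6.1 + 11.0 + 10.9 − 8.6) / 6 = 1.6000%
Σ(R_i − R̄_i)(R_m − R̄_m) = 239.9500  ⇒  Cov = 239.9500 / 5 = 47.9900
Σ(R_m − R̄_m)² = 403.4800  ⇒  Var(R_m) = 403.4800 / 5 = 80.6960
β = Cov / Var(R_m) = 47.9900 / 80.6960 = 0.5947
MRP = 12.01% − 2.71% = 9.30%
E(R) = R_f + β × MRP = 2.71% + 0.5947 × 9.30% = 8.24%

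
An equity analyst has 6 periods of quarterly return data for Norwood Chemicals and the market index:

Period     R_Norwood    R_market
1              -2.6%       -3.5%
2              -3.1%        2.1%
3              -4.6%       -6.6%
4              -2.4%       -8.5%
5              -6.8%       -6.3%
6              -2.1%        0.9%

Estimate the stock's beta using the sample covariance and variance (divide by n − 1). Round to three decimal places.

0.166

Mean R_i = (-2.6 − 3.1 − 4.6 − 2.4 − 6.8 − 2.1) / 6 = -3.6000%
Mean R_m = (-3.5 + 2.1 − 6.6 − 8.5 − 6.3 + 0.9) / 6 = -3.6500%
Σ(R_i − R̄_i)(R_m − R̄_m) = 15.4600  ⇒  Cov = 15.4600 / 5 = 3.0920
Σ(R_m − R̄_m)² = 93.0350  ⇒  Var(R_m) = 93.0350 / 5 = 18.6070
β = Cov / Var(R_m) = 3.0920 / 18.6070 = 0.1662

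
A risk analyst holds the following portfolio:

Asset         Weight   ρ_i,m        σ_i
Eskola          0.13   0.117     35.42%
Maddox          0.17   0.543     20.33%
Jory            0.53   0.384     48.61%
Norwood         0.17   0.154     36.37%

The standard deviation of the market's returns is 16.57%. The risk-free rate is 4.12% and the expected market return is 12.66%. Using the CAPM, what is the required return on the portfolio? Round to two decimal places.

β_Eskola = 0.117 × 35.42% / 16.57% = 0.2501
β_Maddox = 0.543 × 20.33% / 16.57% = 0.6662
β_Jory = 0.384 × 48.61% / 16.57% = 1.1265
β_Norwood = 0.154 × 36.37% / 16.57% = 0.3380
β_P = Σ w_i β_i = 0.13×0.2501 + 0.17×0.6662 + 0.53×1.1265 + 0.17×0.3380 = 0.8003
MRP = 12.66% − 4.12% = 8.54%
E(R_P) = R_f + β_P × MRP = 4.12% + 0.8003 × 8.54% = 10.95%

10.95%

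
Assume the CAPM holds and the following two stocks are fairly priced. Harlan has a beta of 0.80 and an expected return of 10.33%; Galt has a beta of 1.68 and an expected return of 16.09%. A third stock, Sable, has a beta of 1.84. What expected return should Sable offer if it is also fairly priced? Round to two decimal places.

MRP (SML slope) = (16.09% − 10.33%) / (1.68 − 0.80) = 5.76% / 0.88 = 6.5455%
R_f (intercept) = 10.33% − 0.80 × 6.5455% = 5.0936%
E(R_Sable) = R_f + β × MRP = 5.0936% + 1.84 × 6.5455% = 17.14%

17.14%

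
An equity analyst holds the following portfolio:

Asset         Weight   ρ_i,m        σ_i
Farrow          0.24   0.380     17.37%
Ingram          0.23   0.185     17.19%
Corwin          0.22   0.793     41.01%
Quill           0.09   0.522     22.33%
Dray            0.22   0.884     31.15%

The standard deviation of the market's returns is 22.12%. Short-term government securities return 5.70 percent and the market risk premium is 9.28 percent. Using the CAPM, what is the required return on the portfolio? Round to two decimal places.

β_Farrow = 0.380 × 17.37% / 22.12% = 0.2984
β_Ingram = 0.185 × 17.19% / 22.12% = 0.1438
β_Corwin = 0.793 × 41.01% / 22.12% = 1.4702
β_Quill = 0.522 × 22.33% / 22.12% = 0.5270
β_Dray = 0.884 × 31.15% / 22.12% = 1.2449
β_P = Σ w_i β_i = 0.24×0.2984 + 0.23×0.1438 + 0.22×1.4702 + 0.09×0.5270 + 0.22×1.2449 = 0.7494
E(R_P) = R_f + β_P × MRP = 5.70% + 0.7494 × 9.28% = 12.65%

12.65%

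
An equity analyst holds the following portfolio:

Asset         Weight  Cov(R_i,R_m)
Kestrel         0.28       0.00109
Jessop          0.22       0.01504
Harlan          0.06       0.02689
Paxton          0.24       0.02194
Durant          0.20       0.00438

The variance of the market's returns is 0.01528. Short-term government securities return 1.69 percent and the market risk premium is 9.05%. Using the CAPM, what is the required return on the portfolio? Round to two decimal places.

β_Kestrel = 0.00109 / 0.01528 = 0.0713
β_Jessop = 0.01504 / 0.01528 = 0.9843
β_Harlan = 0.02689 / 0.01528 = 1.7598
β_Paxton = 0.02194 / 0.01528 = 1.4359
β_Durant = 0.00438 / 0.01528 = 0.2866
β_P = Σ w_i β_i = 0.28×0.0713 + 0.22×0.9843 + 0.06×1.7598 + 0.24×1.4359 + 0.20×0.2866 = 0.7440
E(R_P) = R_f + β_P × MRP = 1.69% + 0.7440 × 9.05% = 8.42%

8.42%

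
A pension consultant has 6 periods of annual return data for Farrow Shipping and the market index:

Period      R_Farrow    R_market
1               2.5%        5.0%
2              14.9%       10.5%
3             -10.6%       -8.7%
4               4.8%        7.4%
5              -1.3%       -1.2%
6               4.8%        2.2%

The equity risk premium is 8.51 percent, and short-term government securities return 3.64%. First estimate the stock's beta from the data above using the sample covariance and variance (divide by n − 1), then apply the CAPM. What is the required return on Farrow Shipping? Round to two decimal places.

13.50%

Mean R_i = (2.5 + 14.9 − 10.6 + 4.8 − 1.3 + 4.8) / 6 = 2.5167%
Mean R_m = (5.0 + 10.5 − 8.7 + 7.4 − 1.2 + 2.2) / 6 = 2.5333%
Σ(R_i − R̄_i)(R_m − R̄_m) = 270.5567  ⇒  Cov = 270.5567 / 5 = 54.1113
Σ(R_m − R̄_m)² = 233.4733  ⇒  Var(R_m) = 233.4733 / 5 = 46.6947
β = Cov / Var(R_m) = 54.1113 / 46.6947 = 1.1588
E(R) = R_f + β × MRP = 3.64% + 1.1588 × 8.51% = 13.50%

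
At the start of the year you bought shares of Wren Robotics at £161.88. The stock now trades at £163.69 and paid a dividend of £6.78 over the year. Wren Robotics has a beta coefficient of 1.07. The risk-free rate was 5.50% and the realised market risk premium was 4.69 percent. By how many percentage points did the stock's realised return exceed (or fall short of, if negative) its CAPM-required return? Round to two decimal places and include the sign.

-5.21%

Realised HPR = (P1 + D1 − P0) / P0 = (163.69 + 6.78 − 161.88) / 161.88 = 8.59 / 161.88 = 5.3064%
CAPM required = R_f + β·MRP = 5.50% + 1.07 × 4.69% = 10.5183%
α = realised − required = 5.3064% − 10.5183% = -5.21%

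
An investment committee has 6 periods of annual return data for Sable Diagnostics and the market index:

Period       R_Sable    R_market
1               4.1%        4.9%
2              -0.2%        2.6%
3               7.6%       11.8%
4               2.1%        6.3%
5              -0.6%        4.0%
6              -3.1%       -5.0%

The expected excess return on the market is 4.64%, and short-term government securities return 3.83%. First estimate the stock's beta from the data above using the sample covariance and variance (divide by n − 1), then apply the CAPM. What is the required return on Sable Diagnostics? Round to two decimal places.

6.77%

Mean R_i = (4.1 − 0.2 + 7.6 + 2.1 − 0.6 − 3.1) / 6 = 1.6500%
Mean R_m = (4.9 + 2.6 + 11.8 + 6.3 + 4.0 − 5.0) / 6 = 4.1000%
Σ(R_i − R̄_i)(R_m − R̄_m) = 94.9900  ⇒  Cov = 94.9900 / 5 = 18.9980
Σ(R_m − R̄_m)² = 149.8400  ⇒  Var(R_m) = 149.8400 / 5 = 29.9680
β = Cov / Var(R_m) = 18.9980 / 29.9680 = 0.6339
E(R) = R_f + β × MRP = 3.83% + 0.6339 × 4.64% = 6.77%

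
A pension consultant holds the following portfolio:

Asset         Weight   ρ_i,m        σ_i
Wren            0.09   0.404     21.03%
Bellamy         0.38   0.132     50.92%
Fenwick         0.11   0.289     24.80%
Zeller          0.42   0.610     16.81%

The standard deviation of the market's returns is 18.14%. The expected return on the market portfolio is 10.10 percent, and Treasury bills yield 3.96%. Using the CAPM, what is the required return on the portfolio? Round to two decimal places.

β_Wren = 0.404 × 21.03% / 18.14% = 0.4684
β_Bellamy = 0.132 × 50.92% / 18.14% = 0.3705
β_Fenwick = 0.289 × 24.80% / 18.14% = 0.3951
β_Zeller = 0.610 × 16.81% / 18.14% = 0.5653
β_P = Σ w_i β_i = 0.09×0.4684 + 0.38×0.3705 + 0.11×0.3951 + 0.42×0.5653 = 0.4638
MRP = 10.10% − 3.96% = 6.14%
E(R_P) = R_f + β_P × MRP = 3.96% + 0.4638 × 6.14% = 6.81%

6.81%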